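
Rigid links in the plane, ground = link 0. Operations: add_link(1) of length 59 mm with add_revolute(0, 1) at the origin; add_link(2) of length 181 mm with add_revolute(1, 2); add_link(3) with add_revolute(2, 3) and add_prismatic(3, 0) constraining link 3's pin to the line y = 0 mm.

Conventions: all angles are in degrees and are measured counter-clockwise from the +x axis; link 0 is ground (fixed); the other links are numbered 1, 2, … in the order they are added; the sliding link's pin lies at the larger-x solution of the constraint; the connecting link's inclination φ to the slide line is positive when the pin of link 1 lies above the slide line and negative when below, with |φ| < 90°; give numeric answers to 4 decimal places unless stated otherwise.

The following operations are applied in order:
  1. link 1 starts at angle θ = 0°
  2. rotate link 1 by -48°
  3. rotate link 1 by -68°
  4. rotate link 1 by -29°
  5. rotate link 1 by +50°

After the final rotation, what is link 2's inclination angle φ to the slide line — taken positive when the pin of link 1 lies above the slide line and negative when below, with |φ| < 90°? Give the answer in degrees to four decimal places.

geometry: r = 59 mm, L = 181 mm, e = 0 mm; θ starts at 0°
rotate link 1 by -48°: θ ← 0° -48° = -48°
rotate link 1 by -68°: θ ← -48° -68° = -116°
rotate link 1 by -29°: θ ← -116° -29° = -145°
rotate link 1 by +50°: θ ← -145° +50° = -95°
h = r sin θ − e = -58.775487 − 0 = -58.775487
sin φ = h / L = -58.775487 / 181 = -0.32472645
φ = arcsin(-0.32472645) = -18.949003°

-18.9490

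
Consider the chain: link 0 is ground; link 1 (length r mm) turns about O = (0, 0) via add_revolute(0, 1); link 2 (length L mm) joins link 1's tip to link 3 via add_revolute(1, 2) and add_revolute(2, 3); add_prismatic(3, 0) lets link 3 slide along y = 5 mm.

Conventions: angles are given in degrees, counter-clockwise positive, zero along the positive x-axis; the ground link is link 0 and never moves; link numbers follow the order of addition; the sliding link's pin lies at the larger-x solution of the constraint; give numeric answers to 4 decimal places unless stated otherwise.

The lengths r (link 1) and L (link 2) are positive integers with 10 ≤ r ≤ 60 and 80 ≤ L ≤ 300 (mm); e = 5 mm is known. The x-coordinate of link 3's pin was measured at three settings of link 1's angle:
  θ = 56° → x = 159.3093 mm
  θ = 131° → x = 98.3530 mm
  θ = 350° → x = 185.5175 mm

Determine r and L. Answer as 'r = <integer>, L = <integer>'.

constraint per measurement: (x − r cos θ)² + (r sin θ − e)² = L²
subtracting the θ₁ and θ₂ equations cancels the r² and L² terms:
r = (x₁² − x₂²) / (2[(x₁cos θ₁ + e sin θ₁) − (x₂cos θ₂ + e sin θ₂)]) = 51.0000 → r = 51
L² = (x₁ − r cos θ₁)² + (r sin θ₁ − e)² = 18496.0116 → L = 136.0000 → L = 136
check at θ₃=350°: x = 185.5175 (printed 185.5175) ✓

r = 51, L = 136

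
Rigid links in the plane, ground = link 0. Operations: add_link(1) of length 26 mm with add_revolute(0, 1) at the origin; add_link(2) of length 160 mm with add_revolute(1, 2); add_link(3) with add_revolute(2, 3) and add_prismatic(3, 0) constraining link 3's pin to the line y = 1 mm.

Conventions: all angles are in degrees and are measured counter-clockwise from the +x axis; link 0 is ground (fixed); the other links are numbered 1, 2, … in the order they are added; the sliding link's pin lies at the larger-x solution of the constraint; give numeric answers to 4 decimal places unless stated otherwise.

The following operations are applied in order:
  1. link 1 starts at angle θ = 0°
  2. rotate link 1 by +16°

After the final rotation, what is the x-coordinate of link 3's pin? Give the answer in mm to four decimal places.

geometry: r = 26 mm, L = 160 mm, e = 1 mm; θ starts at 0°
rotate link 1 by +16°: θ ← 0° +16° = 16°
crank pin P = (r cos θ, r sin θ) = (24.992804, 7.166571)
h = r sin θ − e = 7.166571 − 1 = 6.166571
x = r cos θ + √(L² − h²) = 24.992804 + 159.881123 = 184.873927

184.8739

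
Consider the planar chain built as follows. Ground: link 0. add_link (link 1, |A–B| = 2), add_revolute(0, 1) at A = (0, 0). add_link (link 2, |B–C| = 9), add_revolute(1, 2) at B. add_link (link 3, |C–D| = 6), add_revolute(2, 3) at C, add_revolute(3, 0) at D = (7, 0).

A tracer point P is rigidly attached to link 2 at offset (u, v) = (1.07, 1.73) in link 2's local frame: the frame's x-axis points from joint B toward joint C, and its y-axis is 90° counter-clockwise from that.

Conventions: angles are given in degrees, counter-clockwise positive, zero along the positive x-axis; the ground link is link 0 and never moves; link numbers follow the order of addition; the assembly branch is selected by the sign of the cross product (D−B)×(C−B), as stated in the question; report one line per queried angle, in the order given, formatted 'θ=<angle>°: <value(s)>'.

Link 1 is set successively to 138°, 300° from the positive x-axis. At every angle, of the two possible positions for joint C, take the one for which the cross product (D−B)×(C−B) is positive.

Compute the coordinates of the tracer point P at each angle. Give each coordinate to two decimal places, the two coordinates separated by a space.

A=(0,0), D=(7.00,0)
θ=138°: B = A + 2.00·(cos138°, sin138°) = (-1.4863, 1.3383)
θ=138°: |BD| = 8.5912
θ=138°: circle(B,9.00) ∩ circle(D,6.00): a=6.9146, h=5.7610
θ=138°:   candidates: C₊=(6.2413,5.9518) cross=49.494; C₋=(4.4465,-5.4295) cross=-49.494
θ=138°:   branch + wants cross > 0 → take C=(6.2413,5.9518) (cross=49.494)
θ=138°: ex = (C−B)/|BC| = (0.8586,0.5126); ey = (-0.5126,0.8586)
θ=138°: P = B + 1.07·ex + 1.73·ey = (-1.4544,3.3722)
θ=300°: B = A + 2.00·(cos300°, sin300°) = (1.0000, -1.7321)
θ=300°: |BD| = 6.2450
θ=300°: circle(B,9.00) ∩ circle(D,6.00): a=6.7254, h=5.9807
θ=300°:   candidates: C₊=(5.8028,5.8793) cross=37.350; C₋=(9.1203,-5.6129) cross=-37.350
θ=300°:   branch + wants cross > 0 → take C=(5.8028,5.8793) (cross=37.350)
θ=300°: ex = (C−B)/|BC| = (0.5336,0.8457); ey = (-0.8457,0.5336)
θ=300°: P = B + 1.07·ex + 1.73·ey = (0.1079,0.0961)

θ=138°: -1.45 3.37
θ=300°: 0.11 0.10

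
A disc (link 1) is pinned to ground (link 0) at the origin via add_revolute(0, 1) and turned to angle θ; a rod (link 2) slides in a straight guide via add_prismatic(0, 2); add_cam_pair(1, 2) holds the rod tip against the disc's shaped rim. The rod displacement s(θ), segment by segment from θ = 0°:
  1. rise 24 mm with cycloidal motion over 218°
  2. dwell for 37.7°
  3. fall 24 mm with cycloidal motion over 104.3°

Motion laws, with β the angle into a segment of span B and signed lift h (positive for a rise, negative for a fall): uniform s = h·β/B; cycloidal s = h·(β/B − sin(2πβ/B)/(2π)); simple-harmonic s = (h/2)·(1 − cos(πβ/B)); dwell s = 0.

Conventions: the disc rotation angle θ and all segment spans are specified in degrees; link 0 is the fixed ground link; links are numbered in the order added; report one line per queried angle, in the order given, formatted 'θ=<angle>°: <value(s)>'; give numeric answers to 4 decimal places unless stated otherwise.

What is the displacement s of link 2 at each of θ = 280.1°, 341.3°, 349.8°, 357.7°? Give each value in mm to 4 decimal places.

segment 1 (0° to 218°, cycloidal, h = 24) is passed completely: s = 0.0000 + (24) = 24.0000
segment 2 (218° to 255.7°, dwell): s unchanged at 24.0000
θ = 280.1° falls in segment 3 (255.7° to 360°, cycloidal, h = -24): β = 280.1 − 255.7 = 24.4°, B = 104.3°; Δs = -24·(0.2339 − sin(2π·0.2339)/(2π)) = -1.8143; s = 24.0000 − 1.8143 = 22.1857
θ = 341.3° falls in segment 3 (255.7° to 360°, cycloidal, h = -24): β = 341.3 − 255.7 = 85.6°, B = 104.3°; Δs = -24·(0.8207 − sin(2π·0.8207)/(2π)) = -23.1459; s = 24.0000 − 23.1459 = 0.8541
θ = 349.8° falls in segment 3 (255.7° to 360°, cycloidal, h = -24): β = 349.8 − 255.7 = 94.1°, B = 104.3°; Δs = -24·(0.9022 − sin(2π·0.9022)/(2π)) = -23.8551; s = 24.0000 − 23.8551 = 0.1449
θ = 357.7° falls in segment 3 (255.7° to 360°, cycloidal, h = -24): β = 357.7 − 255.7 = 102°, B = 104.3°; Δs = -24·(0.9779 − sin(2π·0.9779)/(2π)) = -23.9983; s = 24.0000 − 23.9983 = 0.0017

θ=280.1°: 22.1857
θ=341.3°: 0.8541
θ=349.8°: 0.1449
θ=357.7°: 0.0017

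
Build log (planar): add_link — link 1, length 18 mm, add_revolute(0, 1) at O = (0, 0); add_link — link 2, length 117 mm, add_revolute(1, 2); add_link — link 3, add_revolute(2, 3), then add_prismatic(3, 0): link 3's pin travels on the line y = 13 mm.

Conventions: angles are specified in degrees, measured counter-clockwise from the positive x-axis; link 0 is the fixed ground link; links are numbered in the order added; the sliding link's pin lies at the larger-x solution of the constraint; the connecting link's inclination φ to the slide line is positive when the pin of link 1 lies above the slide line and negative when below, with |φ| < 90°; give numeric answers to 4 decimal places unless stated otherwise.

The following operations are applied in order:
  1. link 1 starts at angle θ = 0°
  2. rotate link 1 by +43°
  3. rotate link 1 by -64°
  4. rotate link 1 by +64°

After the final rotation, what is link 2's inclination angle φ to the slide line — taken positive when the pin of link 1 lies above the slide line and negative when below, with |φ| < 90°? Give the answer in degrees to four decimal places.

geometry: r = 18 mm, L = 117 mm, e = 13 mm; θ starts at 0°
rotate link 1 by +43°: θ ← 0° +43° = 43°
rotate link 1 by -64°: θ ← 43° -64° = -21°
rotate link 1 by +64°: θ ← -21° +64° = 43°
h = r sin θ − e = 12.275970 − 13 = -0.724030
sin φ = h / L = -0.724030 / 117 = -0.00618829
φ = arcsin(-0.00618829) = -0.354565°

-0.3546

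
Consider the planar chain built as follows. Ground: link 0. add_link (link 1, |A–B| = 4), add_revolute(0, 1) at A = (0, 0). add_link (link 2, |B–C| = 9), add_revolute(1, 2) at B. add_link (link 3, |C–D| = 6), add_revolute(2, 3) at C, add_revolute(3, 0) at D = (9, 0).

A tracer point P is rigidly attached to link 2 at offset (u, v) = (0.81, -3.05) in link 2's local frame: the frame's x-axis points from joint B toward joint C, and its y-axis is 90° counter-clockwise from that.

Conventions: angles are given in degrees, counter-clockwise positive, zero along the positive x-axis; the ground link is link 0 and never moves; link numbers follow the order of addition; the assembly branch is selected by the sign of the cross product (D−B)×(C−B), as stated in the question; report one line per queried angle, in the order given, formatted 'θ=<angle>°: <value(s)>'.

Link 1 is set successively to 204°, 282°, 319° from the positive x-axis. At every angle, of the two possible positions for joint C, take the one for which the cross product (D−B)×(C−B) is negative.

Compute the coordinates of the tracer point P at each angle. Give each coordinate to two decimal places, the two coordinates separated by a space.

A=(0,0), D=(9.00,0)
θ=204°: B = A + 4.00·(cos204°, sin204°) = (-3.6542, -1.6269)
θ=204°: |BD| = 12.7583
θ=204°: circle(B,9.00) ∩ circle(D,6.00): a=8.1427, h=3.8335
θ=204°:   candidates: C₊=(3.9332,3.2137) cross=48.910; C₋=(4.9109,-4.3908) cross=-48.910
θ=204°:   branch - wants cross < 0 → take C=(4.9109,-4.3908) (cross=-48.910)
θ=204°: ex = (C−B)/|BC| = (0.9517,-0.3071); ey = (0.3071,0.9517)
θ=204°: P = B + 0.81·ex + -3.05·ey = (-3.8200,-4.7783)
θ=282°: B = A + 4.00·(cos282°, sin282°) = (0.8316, -3.9126)
θ=282°: |BD| = 9.0571
θ=282°: circle(B,9.00) ∩ circle(D,6.00): a=7.0128, h=5.6410
θ=282°:   candidates: C₊=(4.7194,4.2044) cross=51.091; C₋=(9.5932,-5.9706) cross=-51.091
θ=282°:   branch - wants cross < 0 → take C=(9.5932,-5.9706) (cross=-51.091)
θ=282°: ex = (C−B)/|BC| = (0.9735,-0.2287); ey = (0.2287,0.9735)
θ=282°: P = B + 0.81·ex + -3.05·ey = (0.9227,-7.0670)
θ=319°: B = A + 4.00·(cos319°, sin319°) = (3.0188, -2.6242)
θ=319°: |BD| = 6.5315
θ=319°: circle(B,9.00) ∩ circle(D,6.00): a=6.7106, h=5.9973
θ=319°:   candidates: C₊=(6.7544,5.5639) cross=39.172; C₋=(11.5736,-5.4200) cross=-39.172
θ=319°:   branch - wants cross < 0 → take C=(11.5736,-5.4200) (cross=-39.172)
θ=319°: ex = (C−B)/|BC| = (0.9505,-0.3106); ey = (0.3106,0.9505)
θ=319°: P = B + 0.81·ex + -3.05·ey = (2.8413,-5.7750)

θ=204°: -3.82 -4.78
θ=282°: 0.92 -7.07
θ=319°: 2.84 -5.77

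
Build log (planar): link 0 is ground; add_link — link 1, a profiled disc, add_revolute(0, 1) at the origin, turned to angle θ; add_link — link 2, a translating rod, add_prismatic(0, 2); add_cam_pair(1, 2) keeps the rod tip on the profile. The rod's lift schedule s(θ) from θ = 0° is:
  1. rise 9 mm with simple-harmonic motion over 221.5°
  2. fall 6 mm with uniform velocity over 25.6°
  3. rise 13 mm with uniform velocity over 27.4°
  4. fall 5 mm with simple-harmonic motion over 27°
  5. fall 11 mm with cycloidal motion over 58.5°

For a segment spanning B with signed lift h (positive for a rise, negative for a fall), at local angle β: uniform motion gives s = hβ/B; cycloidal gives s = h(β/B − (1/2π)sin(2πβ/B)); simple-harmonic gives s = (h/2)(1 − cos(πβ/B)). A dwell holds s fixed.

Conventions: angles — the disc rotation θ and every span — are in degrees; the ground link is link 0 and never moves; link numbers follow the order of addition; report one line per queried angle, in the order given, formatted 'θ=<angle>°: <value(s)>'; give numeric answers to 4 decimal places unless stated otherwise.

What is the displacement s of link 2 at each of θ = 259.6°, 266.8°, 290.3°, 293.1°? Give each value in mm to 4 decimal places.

seg 1 [0°–221.5°] simple-harmonic, h=9: full span → s += 9 → s = 9.0000
seg 2 [221.5°–247.1°] uniform, h=-6: full span → s += -6 → s = 3.0000
seg 3 [247.1°–274.5°] uniform, h=13: θ=259.6° here. β=12.5, B=27.4. 13·12.5/27.4 = 5.9307 → s = 8.9307
seg 3 [247.1°–274.5°] uniform, h=13: θ=266.8° here. β=19.7, B=27.4. 13·19.7/27.4 = 9.3467 → s = 12.3467
seg 3 [247.1°–274.5°] uniform, h=13: full span → s += 13 → s = 16.0000
seg 4 [274.5°–301.5°] simple-harmonic, h=-5: θ=290.3° here. β=15.8, B=27. -5/2·(1 − cos(π·0.5852)) = -3.1611 → s = 12.8389
seg 4 [274.5°–301.5°] simple-harmonic, h=-5: θ=293.1° here. β=18.6, B=27. -5/2·(1 − cos(π·0.6889)) = -3.8980 → s = 12.1020

θ=259.6°: 8.9307
θ=266.8°: 12.3467
θ=290.3°: 12.8389
θ=293.1°: 12.1020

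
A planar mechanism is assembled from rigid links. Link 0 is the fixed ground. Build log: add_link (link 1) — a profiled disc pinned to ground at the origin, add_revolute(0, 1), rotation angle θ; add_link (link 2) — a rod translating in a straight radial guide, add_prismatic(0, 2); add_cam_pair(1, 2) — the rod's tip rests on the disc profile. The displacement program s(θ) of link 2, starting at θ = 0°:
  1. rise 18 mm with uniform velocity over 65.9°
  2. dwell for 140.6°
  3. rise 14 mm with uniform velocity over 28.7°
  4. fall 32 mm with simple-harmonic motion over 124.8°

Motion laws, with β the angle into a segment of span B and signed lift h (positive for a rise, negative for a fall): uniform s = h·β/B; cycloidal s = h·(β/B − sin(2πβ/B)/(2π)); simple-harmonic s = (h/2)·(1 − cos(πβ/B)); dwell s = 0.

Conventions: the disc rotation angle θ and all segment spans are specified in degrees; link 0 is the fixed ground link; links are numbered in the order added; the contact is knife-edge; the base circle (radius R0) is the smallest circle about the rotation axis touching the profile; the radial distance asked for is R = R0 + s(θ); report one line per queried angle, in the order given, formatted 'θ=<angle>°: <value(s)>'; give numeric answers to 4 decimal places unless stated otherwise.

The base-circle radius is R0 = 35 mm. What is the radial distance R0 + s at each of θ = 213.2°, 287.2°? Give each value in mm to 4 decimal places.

seg 1 [0°–65.9°] uniform, h=18: full span → s += 18 → s = 18.0000
seg 2 [65.9°–206.5°] dwell: s stays 18.0000
seg 3 [206.5°–235.2°] uniform, h=14: θ=213.2° here. β=6.7, B=28.7. 14·6.7/28.7 = 3.2683 → s = 21.2683
seg 3 [206.5°–235.2°] uniform, h=14: full span → s += 14 → s = 32.0000
seg 4 [235.2°–360°] simple-harmonic, h=-32: θ=287.2° here. β=52, B=124.8. -32/2·(1 − cos(π·0.4167)) = -11.8589 → s = 20.1411
θ=213.2°: R = R0 + s = 35 + 21.2683 = 56.2683
θ=287.2°: R = R0 + s = 35 + 20.1411 = 55.1411

θ=213.2°: 56.2683
θ=287.2°: 55.1411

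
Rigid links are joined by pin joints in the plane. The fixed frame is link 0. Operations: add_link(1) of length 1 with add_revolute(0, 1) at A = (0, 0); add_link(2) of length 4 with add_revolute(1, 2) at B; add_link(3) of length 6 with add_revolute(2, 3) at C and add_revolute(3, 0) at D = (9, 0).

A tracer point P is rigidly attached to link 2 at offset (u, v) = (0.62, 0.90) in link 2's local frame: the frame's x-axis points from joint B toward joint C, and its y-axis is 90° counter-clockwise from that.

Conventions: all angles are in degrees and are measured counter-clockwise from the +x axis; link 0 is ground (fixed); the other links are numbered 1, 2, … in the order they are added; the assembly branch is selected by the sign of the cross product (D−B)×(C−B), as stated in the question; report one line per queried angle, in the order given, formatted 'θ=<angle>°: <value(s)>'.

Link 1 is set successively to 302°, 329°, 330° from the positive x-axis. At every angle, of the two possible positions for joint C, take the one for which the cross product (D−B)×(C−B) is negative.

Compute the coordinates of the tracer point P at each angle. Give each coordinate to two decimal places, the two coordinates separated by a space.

A=(0,0), D=(9.00,0)
θ=302°: B = A + 1.00·(cos302°, sin302°) = (0.5299, -0.8480)
θ=302°: |BD| = 8.5124
θ=302°: circle(B,4.00) ∩ circle(D,6.00): a=3.0815, h=2.5504
θ=302°:   candidates: C₊=(3.3420,1.9967) cross=21.710; C₋=(3.8501,-3.0788) cross=-21.710
θ=302°:   branch - wants cross < 0 → take C=(3.8501,-3.0788) (cross=-21.710)
θ=302°: ex = (C−B)/|BC| = (0.8301,-0.5577); ey = (0.5577,0.8301)
θ=302°: P = B + 0.62·ex + 0.90·ey = (1.5465,-0.4468)
θ=329°: B = A + 1.00·(cos329°, sin329°) = (0.8572, -0.5150)
θ=329°: |BD| = 8.1591
θ=329°: circle(B,4.00) ∩ circle(D,6.00): a=2.8539, h=2.8027
θ=329°:   candidates: C₊=(3.5285,2.4622) cross=22.867; C₋=(3.8823,-3.1320) cross=-22.867
θ=329°:   branch - wants cross < 0 → take C=(3.8823,-3.1320) (cross=-22.867)
θ=329°: ex = (C−B)/|BC| = (0.7563,-0.6542); ey = (0.6542,0.7563)
θ=329°: P = B + 0.62·ex + 0.90·ey = (1.9149,-0.2400)
θ=330°: B = A + 1.00·(cos330°, sin330°) = (0.8660, -0.5000)
θ=330°: |BD| = 8.1493
θ=330°: circle(B,4.00) ∩ circle(D,6.00): a=2.8476, h=2.8092
θ=330°:   candidates: C₊=(3.5359,2.4786) cross=22.893; C₋=(3.8806,-3.1292) cross=-22.893
θ=330°:   branch - wants cross < 0 → take C=(3.8806,-3.1292) (cross=-22.893)
θ=330°: ex = (C−B)/|BC| = (0.7536,-0.6573); ey = (0.6573,0.7536)
θ=330°: P = B + 0.62·ex + 0.90·ey = (1.9248,-0.2292)

θ=302°: 1.55 -0.45
θ=329°: 1.91 -0.24
θ=330°: 1.92 -0.23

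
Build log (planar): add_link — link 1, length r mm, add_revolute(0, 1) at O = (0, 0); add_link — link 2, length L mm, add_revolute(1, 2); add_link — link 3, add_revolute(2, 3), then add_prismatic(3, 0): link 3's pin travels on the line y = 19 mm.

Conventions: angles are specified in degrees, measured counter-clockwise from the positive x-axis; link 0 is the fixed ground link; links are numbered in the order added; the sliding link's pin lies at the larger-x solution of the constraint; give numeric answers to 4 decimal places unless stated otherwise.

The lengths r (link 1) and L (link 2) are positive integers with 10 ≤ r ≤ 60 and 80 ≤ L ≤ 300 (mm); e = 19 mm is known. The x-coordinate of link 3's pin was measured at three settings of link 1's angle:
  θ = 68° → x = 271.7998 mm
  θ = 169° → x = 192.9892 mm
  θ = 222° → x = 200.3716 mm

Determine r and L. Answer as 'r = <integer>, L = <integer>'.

constraint per measurement: (x − r cos θ)² + (r sin θ − e)² = L²
subtracting the θ₁ and θ₂ equations cancels the r² and L² terms:
r = (x₁² − x₂²) / (2[(x₁cos θ₁ + e sin θ₁) − (x₂cos θ₂ + e sin θ₂)]) = 60.0000 → r = 60
L² = (x₁ − r cos θ₁)² + (r sin θ₁ − e)² = 63503.9924 → L = 252.0000 → L = 252
check at θ₃=222°: x = 200.3716 (printed 200.3716) ✓

r = 60, L = 252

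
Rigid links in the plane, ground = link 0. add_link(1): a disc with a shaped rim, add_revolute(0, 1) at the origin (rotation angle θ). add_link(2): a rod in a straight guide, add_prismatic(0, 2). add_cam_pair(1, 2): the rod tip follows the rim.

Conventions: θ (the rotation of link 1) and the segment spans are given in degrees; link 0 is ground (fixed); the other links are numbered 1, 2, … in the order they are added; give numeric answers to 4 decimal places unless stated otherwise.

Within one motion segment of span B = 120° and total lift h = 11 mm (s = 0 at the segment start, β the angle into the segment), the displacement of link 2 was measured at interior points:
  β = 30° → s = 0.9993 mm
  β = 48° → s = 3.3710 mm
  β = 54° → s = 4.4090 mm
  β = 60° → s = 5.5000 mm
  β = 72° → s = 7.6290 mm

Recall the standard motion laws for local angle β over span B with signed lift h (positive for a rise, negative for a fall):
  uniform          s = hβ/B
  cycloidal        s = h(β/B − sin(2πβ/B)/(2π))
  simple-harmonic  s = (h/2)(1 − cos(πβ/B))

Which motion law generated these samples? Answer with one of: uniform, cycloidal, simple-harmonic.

candidates at β/B = r: uniform s = h·r (linear in β); cycloidal s = h·(r − sin(2πr)/(2π)); simple-harmonic s = (h/2)(1 − cos(πr))
β=30°: printed 0.9993 | uniform 2.7500, cycloidal 0.9993, simple-harmonic 1.6109
β=48°: printed 3.3710 | uniform 4.4000, cycloidal 3.3710, simple-harmonic 3.8004
β=54°: printed 4.4090 | uniform 4.9500, cycloidal 4.4090, simple-harmonic 4.6396
β=60°: printed 5.5000 | uniform 5.5000, cycloidal 5.5000, simple-harmonic 5.5000
β=72°: printed 7.6290 | uniform 6.6000, cycloidal 7.6290, simple-harmonic 7.1996
only one law matches every sample → cycloidal

cycloidal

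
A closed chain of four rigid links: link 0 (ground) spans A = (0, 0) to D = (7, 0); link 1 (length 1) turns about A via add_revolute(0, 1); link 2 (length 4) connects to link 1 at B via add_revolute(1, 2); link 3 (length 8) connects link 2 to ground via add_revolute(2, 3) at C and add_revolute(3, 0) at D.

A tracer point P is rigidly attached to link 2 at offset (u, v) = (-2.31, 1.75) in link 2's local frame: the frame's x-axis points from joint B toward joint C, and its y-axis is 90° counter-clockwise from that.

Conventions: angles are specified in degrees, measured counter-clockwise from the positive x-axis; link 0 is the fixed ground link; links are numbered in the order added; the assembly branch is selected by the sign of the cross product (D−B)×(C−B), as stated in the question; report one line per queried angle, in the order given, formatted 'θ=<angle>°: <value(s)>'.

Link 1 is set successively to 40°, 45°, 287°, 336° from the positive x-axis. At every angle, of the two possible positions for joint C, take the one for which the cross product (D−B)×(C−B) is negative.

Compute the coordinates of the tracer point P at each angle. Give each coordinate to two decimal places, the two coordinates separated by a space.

A=(0,0), D=(7.00,0)
θ=40°: B = A + 1.00·(cos40°, sin40°) = (0.7660, 0.6428)
θ=40°: |BD| = 6.2670
θ=40°: circle(B,4.00) ∩ circle(D,8.00): a=-0.6961, h=3.9390
θ=40°:   candidates: C₊=(0.4776,4.6324) cross=24.686; C₋=(-0.3304,-3.2040) cross=-24.686
θ=40°:   branch - wants cross < 0 → take C=(-0.3304,-3.2040) (cross=-24.686)
θ=40°: ex = (C−B)/|BC| = (-0.2741,-0.9617); ey = (0.9617,-0.2741)
θ=40°: P = B + -2.31·ex + 1.75·ey = (3.0822,2.3846)
θ=45°: B = A + 1.00·(cos45°, sin45°) = (0.7071, 0.7071)
θ=45°: |BD| = 6.3325
θ=45°: circle(B,4.00) ∩ circle(D,8.00): a=-0.6237, h=3.9511
θ=45°:   candidates: C₊=(0.5285,4.7031) cross=25.020; C₋=(-0.3539,-3.1496) cross=-25.020
θ=45°:   branch - wants cross < 0 → take C=(-0.3539,-3.1496) (cross=-25.020)
θ=45°: ex = (C−B)/|BC| = (-0.2653,-0.9642); ey = (0.9642,-0.2653)
θ=45°: P = B + -2.31·ex + 1.75·ey = (3.0072,2.4702)
θ=287°: B = A + 1.00·(cos287°, sin287°) = (0.2924, -0.9563)
θ=287°: |BD| = 6.7755
θ=287°: circle(B,4.00) ∩ circle(D,8.00): a=-0.1545, h=3.9970
θ=287°:   candidates: C₊=(-0.4247,2.9789) cross=27.082; C₋=(0.7036,-4.9351) cross=-27.082
θ=287°:   branch - wants cross < 0 → take C=(0.7036,-4.9351) (cross=-27.082)
θ=287°: ex = (C−B)/|BC| = (0.1028,-0.9947); ey = (0.9947,0.1028)
θ=287°: P = B + -2.31·ex + 1.75·ey = (1.7956,1.5214)
θ=336°: B = A + 1.00·(cos336°, sin336°) = (0.9135, -0.4067)
θ=336°: |BD| = 6.1000
θ=336°: circle(B,4.00) ∩ circle(D,8.00): a=-0.8844, h=3.9010
θ=336°:   candidates: C₊=(-0.2290,3.4266) cross=23.796; C₋=(0.2912,-4.3580) cross=-23.796
θ=336°:   branch - wants cross < 0 → take C=(0.2912,-4.3580) (cross=-23.796)
θ=336°: ex = (C−B)/|BC| = (-0.1556,-0.9878); ey = (0.9878,-0.1556)
θ=336°: P = B + -2.31·ex + 1.75·ey = (3.0016,1.6029)

θ=40°: 3.08 2.38
θ=45°: 3.01 2.47
θ=287°: 1.80 1.52
θ=336°: 3.00 1.60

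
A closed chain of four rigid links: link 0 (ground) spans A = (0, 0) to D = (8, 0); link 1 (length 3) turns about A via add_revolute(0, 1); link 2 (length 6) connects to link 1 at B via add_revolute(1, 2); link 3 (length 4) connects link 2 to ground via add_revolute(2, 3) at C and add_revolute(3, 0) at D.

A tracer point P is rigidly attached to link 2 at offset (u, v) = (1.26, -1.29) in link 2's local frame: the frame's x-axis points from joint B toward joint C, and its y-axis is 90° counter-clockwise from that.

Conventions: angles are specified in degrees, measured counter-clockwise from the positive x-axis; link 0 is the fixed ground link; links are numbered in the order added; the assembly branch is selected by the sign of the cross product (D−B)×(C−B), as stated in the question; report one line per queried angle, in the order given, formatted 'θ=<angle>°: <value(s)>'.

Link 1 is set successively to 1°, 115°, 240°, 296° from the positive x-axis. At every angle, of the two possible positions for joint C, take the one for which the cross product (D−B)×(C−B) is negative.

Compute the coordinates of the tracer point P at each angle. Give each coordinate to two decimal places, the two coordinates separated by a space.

A=(0,0), D=(8.00,0)
θ=1°: B = A + 3.00·(cos1°, sin1°) = (2.9995, 0.0524)
θ=1°: |BD| = 5.0007
θ=1°: circle(B,6.00) ∩ circle(D,4.00): a=4.5001, h=3.9685
θ=1°:   candidates: C₊=(7.5409,3.9736) cross=19.846; C₋=(7.4578,-3.9631) cross=-19.846
θ=1°:   branch - wants cross < 0 → take C=(7.4578,-3.9631) (cross=-19.846)
θ=1°: ex = (C−B)/|BC| = (0.7430,-0.6692); ey = (0.6692,0.7430)
θ=1°: P = B + 1.26·ex + -1.29·ey = (3.0725,-1.7494)
θ=115°: B = A + 3.00·(cos115°, sin115°) = (-1.2679, 2.7189)
θ=115°: |BD| = 9.6585
θ=115°: circle(B,6.00) ∩ circle(D,4.00): a=5.8646, h=1.2675
θ=115°:   candidates: C₊=(4.7164,2.2843) cross=12.242; C₋=(4.0027,-0.1483) cross=-12.242
θ=115°:   branch - wants cross < 0 → take C=(4.0027,-0.1483) (cross=-12.242)
θ=115°: ex = (C−B)/|BC| = (0.8784,-0.4779); ey = (0.4779,0.8784)
θ=115°: P = B + 1.26·ex + -1.29·ey = (-0.7775,0.9836)
θ=240°: B = A + 3.00·(cos240°, sin240°) = (-1.5000, -2.5981)
θ=240°: |BD| = 9.8489
θ=240°: circle(B,6.00) ∩ circle(D,4.00): a=5.9398, h=0.8480
θ=240°:   candidates: C₊=(4.0057,-0.2133) cross=8.352; C₋=(4.4531,-1.8491) cross=-8.352
θ=240°:   branch - wants cross < 0 → take C=(4.4531,-1.8491) (cross=-8.352)
θ=240°: ex = (C−B)/|BC| = (0.9922,0.1248); ey = (-0.1248,0.9922)
θ=240°: P = B + 1.26·ex + -1.29·ey = (-0.0888,-3.7207)
θ=296°: B = A + 3.00·(cos296°, sin296°) = (1.3151, -2.6964)
θ=296°: |BD| = 7.2082
θ=296°: circle(B,6.00) ∩ circle(D,4.00): a=4.9914, h=3.3295
θ=296°:   candidates: C₊=(4.6987,2.2586) cross=24.000; C₋=(7.1896,-3.9171) cross=-24.000
θ=296°:   branch - wants cross < 0 → take C=(7.1896,-3.9171) (cross=-24.000)
θ=296°: ex = (C−B)/|BC| = (0.9791,-0.2034); ey = (0.2034,0.9791)
θ=296°: P = B + 1.26·ex + -1.29·ey = (2.2863,-4.2157)

θ=1°: 3.07 -1.75
θ=115°: -0.78 0.98
θ=240°: -0.09 -3.72
θ=296°: 2.29 -4.22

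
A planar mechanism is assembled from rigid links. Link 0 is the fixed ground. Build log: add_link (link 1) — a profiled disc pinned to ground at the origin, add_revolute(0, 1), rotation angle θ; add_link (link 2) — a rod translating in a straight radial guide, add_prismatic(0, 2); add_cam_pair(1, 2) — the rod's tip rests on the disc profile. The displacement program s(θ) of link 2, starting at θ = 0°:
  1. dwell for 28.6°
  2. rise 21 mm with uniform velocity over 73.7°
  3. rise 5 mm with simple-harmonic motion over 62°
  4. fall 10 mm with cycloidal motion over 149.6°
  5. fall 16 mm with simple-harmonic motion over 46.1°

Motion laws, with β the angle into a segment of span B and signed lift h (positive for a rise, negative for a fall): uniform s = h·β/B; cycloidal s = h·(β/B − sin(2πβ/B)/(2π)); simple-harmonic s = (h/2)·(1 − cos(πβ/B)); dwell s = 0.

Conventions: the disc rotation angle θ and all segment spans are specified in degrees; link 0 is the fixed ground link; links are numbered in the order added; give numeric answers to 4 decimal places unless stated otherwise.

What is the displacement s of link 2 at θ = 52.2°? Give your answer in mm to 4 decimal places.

seg 1 [0°–28.6°] dwell: s stays 0.0000
seg 2 [28.6°–102.3°] uniform, h=21: θ=52.2° here. β=23.6, B=73.7. 21·23.6/73.7 = 6.7246 → s = 6.7246

6.7246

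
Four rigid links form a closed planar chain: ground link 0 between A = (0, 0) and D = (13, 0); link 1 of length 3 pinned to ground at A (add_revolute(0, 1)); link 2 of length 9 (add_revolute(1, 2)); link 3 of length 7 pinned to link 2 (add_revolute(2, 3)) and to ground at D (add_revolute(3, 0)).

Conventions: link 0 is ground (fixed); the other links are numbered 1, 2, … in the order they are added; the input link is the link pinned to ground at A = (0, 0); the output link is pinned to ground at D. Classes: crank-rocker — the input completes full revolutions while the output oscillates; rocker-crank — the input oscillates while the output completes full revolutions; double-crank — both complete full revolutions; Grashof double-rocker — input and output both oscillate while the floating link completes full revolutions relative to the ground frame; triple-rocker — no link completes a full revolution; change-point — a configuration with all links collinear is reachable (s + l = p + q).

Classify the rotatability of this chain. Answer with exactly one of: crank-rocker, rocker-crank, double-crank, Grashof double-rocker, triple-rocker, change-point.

lengths: ground=13, input=3, coupler=9, output=7
sorted: s=3 (shortest), l=13 (longest), p+q=16
s + l = 16 vs p + q = 16
s + l = p + q → change-point (collinear configuration reachable)

change-point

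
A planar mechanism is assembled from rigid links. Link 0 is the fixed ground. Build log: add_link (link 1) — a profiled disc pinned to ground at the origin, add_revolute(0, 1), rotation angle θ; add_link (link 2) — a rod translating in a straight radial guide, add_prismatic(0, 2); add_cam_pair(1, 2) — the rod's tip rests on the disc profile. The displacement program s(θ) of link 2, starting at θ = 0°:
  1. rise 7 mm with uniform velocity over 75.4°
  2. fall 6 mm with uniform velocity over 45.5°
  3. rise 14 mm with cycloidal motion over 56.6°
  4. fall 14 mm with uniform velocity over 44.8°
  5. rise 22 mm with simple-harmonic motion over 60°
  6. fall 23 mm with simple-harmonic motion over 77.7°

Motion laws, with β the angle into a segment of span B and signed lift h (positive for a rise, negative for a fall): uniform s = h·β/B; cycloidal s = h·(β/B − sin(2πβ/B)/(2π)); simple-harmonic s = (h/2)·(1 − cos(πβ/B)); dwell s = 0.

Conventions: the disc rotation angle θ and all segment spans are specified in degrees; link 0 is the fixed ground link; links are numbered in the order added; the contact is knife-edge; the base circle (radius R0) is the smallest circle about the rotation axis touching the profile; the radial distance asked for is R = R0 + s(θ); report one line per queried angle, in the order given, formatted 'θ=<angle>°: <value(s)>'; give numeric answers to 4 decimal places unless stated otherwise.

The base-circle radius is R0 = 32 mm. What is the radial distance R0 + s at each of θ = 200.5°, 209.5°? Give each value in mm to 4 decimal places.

seg 1 [0°–75.4°] uniform, h=7: full span → s += 7 → s = 7.0000
seg 2 [75.4°–120.9°] uniform, h=-6: full span → s += -6 → s = 1.0000
seg 3 [120.9°–177.5°] cycloidal, h=14: full span → s += 14 → s = 15.0000
seg 4 [177.5°–222.3°] uniform, h=-14: θ=200.5° here. β=23, B=44.8. -14·23/44.8 = -7.1875 → s = 7.8125
seg 4 [177.5°–222.3°] uniform, h=-14: θ=209.5° here. β=32, B=44.8. -14·32/44.8 = -10.0000 → s = 5.0000
θ=200.5°: R = R0 + s = 32 + 7.8125 = 39.8125
θ=209.5°: R = R0 + s = 32 + 5.0000 = 37.0000

θ=200.5°: 39.8125
θ=209.5°: 37.0000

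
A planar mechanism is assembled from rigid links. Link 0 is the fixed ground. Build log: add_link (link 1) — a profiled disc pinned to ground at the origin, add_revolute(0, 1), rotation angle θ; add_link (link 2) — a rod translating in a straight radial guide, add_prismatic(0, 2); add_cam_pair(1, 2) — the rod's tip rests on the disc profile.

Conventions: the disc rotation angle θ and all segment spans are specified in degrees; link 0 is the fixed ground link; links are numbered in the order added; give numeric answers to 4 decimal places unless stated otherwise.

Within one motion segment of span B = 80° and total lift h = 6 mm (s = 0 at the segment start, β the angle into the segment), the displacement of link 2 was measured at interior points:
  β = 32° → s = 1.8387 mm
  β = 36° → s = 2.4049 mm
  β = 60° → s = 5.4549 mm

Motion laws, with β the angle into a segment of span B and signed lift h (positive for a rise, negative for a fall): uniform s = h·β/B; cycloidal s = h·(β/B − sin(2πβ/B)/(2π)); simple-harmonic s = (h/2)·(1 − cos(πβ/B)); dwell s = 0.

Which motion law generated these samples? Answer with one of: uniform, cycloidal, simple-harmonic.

candidates at β/B = r: uniform s = h·r (linear in β); cycloidal s = h·(r − sin(2πr)/(2π)); simple-harmonic s = (h/2)(1 − cos(πr))
β=32°: printed 1.8387 | uniform 2.4000, cycloidal 1.8387, simple-harmonic 2.0729
β=36°: printed 2.4049 | uniform 2.7000, cycloidal 2.4049, simple-harmonic 2.5307
β=60°: printed 5.4549 | uniform 4.5000, cycloidal 5.4549, simple-harmonic 5.1213
only one law matches every sample → cycloidal

cycloidal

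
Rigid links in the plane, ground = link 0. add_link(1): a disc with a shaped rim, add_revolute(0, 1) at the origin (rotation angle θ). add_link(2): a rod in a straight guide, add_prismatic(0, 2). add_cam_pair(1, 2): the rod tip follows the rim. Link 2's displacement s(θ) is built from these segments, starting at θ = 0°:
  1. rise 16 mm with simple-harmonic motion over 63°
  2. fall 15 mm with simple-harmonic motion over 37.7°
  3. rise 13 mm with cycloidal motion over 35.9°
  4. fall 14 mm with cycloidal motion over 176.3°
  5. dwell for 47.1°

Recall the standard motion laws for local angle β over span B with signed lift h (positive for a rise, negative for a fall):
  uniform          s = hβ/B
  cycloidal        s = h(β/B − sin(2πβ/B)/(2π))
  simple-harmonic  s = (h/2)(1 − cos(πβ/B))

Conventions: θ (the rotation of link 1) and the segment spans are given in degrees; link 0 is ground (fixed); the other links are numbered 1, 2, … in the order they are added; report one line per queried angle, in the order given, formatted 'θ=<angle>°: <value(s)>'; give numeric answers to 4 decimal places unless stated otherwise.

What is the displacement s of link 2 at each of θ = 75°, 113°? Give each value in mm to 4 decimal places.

segment 1 (0° to 63°, simple-harmonic, h = 16) is passed completely: s = 0.0000 + (16) = 16.0000
θ = 75° falls in segment 2 (63° to 100.7°, simple-harmonic, h = -15): β = 75 − 63 = 12°, B = 37.7°; Δs = -15/2·(1 − cos(π·0.3183)) = -3.4476; s = 16.0000 − 3.4476 = 12.5524
segment 2 (63° to 100.7°, simple-harmonic, h = -15) is passed completely: s = 16.0000 + (-15) = 1.0000
θ = 113° falls in segment 3 (100.7° to 136.6°, cycloidal, h = 13): β = 113 − 100.7 = 12.3°, B = 35.9°; Δs = 13·(0.3426 − sin(2π·0.3426)/(2π)) = 2.7256; s = 1.0000 + 2.7256 = 3.7256

θ=75°: 12.5524
θ=113°: 3.7256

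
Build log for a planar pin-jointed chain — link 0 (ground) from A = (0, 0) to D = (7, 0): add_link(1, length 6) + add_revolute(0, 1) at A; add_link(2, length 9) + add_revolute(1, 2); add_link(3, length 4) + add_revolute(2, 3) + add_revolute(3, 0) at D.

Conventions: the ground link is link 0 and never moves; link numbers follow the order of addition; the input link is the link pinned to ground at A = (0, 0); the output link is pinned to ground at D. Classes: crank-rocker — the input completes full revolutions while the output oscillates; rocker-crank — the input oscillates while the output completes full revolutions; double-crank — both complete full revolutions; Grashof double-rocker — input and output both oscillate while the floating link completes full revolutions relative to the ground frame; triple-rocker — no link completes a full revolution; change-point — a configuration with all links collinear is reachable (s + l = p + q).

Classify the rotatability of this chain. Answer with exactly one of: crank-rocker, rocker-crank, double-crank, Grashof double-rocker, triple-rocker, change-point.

lengths: ground=7, input=6, coupler=9, output=4
sorted: s=4 (shortest), l=9 (longest), p+q=13
s + l = 13 vs p + q = 13
s + l = p + q → change-point (collinear configuration reachable)

change-point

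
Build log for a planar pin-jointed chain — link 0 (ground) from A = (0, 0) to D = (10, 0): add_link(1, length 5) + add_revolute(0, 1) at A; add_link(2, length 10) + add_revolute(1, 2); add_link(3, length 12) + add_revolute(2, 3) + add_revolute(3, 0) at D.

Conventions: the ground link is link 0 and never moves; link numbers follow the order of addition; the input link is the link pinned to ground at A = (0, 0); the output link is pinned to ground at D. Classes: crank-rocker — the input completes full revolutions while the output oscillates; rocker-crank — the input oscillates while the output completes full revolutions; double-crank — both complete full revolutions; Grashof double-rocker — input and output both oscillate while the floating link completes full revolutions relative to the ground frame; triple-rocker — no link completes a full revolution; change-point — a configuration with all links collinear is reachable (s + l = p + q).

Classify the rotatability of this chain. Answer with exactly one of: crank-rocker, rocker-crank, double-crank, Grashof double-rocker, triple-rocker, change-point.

lengths: ground=10, input=5, coupler=10, output=12
sorted: s=5 (shortest), l=12 (longest), p+q=20
s + l = 17 vs p + q = 20
s + l < p + q (Grashof) with shortest = input link → crank-rocker

crank-rocker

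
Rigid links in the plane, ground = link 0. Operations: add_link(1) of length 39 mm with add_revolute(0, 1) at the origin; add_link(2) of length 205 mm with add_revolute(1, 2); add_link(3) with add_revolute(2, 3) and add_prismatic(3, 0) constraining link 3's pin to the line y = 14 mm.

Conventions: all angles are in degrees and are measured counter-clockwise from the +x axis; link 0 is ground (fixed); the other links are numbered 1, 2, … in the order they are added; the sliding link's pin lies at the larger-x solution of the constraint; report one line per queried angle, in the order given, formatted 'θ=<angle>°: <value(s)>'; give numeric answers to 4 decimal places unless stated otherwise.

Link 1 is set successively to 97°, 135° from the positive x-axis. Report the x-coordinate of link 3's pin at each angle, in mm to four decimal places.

geometry: r = 39 mm, L = 205 mm, e = 14 mm
θ=97°: crank pin P = (r cos θ, r sin θ) = (-4.752904, 38.709300)
θ=97°: h = r sin θ − e = 38.709300 − 14 = 24.709300
θ=97°: x = r cos θ + √(L² − h²) = -4.752904 + 203.505407 = 198.752502
θ=135°: crank pin P = (r cos θ, r sin θ) = (-27.577164, 27.577164)
θ=135°: h = r sin θ − e = 27.577164 − 14 = 13.577164
θ=135°: x = r cos θ + √(L² − h²) = -27.577164 + 204.549898 = 176.972733

θ=97°: 198.7525
θ=135°: 176.9727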